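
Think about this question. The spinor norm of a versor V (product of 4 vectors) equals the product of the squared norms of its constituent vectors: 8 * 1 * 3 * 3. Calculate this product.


Spinor norm N(V) = |v1|^2 * |v2|^2 * ... * |v4|^2
= 8 * 1 * 3 * 3
Running product: 8, 8, 24, 72
N(V) = 72


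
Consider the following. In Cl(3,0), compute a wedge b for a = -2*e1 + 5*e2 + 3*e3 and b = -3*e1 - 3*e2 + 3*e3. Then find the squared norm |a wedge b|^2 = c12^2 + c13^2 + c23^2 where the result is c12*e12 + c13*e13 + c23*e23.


a wedge b = (a1*b2 - a2*b1)*e12 + (a1*b3 - a3*b1)*e13 + (a2*b3 - a3*b2)*e23
e12 coeff: (-2)*(-3) - 5*(-3) = 6 - (-15) = 21
e13 coeff: (-2)*3 - 3*(-3) = -6 - (-9) = 3
e23 coeff: 5*3 - 3*(-3) = 15 - (-9) = 24
|a wedge b|^2 = 21^2 + 3^2 + 24^2
= 441 + 9 + 576
= 1026


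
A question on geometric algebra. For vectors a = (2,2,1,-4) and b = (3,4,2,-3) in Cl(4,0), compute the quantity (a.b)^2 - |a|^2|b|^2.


a . b = 2*3 + 2*4 + 1*2 + (-4)*(-3)
= 6 + 8 + 2 + 12 = 28
|a|^2 = 2^2 + 2^2 + 1^2 + (-4)^2 = 25
|b|^2 = 3^2 + 4^2 + 2^2 + (-3)^2 = 38
(a.b)^2 = 28^2 = 784
|a|^2 * |b|^2 = 25 * 38 = 950
Result = 784 - 950 = -166


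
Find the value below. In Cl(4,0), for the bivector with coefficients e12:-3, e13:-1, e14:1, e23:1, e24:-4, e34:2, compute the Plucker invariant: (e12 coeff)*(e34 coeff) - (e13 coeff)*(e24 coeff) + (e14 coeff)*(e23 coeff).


Plucker relation: af - be + cd
a*f = (-3)*2 = -6
b*e = (-1)*(-4) = 4
c*d = 1*1 = 1
af - be + cd = -6 - 4 + 1
= -9


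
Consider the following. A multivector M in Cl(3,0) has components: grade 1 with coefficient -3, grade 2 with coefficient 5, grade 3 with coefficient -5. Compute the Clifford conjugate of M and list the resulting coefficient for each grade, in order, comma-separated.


Clifford conjugate sign for grade k: (-1)^(k(k+1)/2)
Grade 1: (-1)^(1*2/2) = (-1)^1 = -1, coeff -3 -> 3
Grade 2: (-1)^(2*3/2) = (-1)^3 = -1, coeff 5 -> -5
Grade 3: (-1)^(3*4/2) = (-1)^6 = 1, coeff -5 -> -5
Conjugated coefficients: 3, -5, -5


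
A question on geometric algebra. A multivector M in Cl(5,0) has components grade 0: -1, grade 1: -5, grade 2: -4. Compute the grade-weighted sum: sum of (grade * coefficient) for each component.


Grade-weighted sum = sum of grade_k * coefficient_k
0*(-1) = 0
1*(-5) = -5
2*(-4) = -8
Total = 0 + (-5) + (-8) = -13


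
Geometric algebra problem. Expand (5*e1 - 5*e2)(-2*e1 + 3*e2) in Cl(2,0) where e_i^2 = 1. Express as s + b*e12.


Expand: (5*e1 - 5*e2)(-2*e1 + 3*e2)
= 5*(-2)*e1e1 + 5*3*e1e2 + (-5)*(-2)*e2e1 + (-5)*3*e2e2
Using e1^2 = e2^2 = 1, e2e1 = -e1e2:
Scalar part s = 5*(-2) + (-5)*3 = -10 + (-15) = -25
Bivector part b = 5*3 - (-5)*(-2) = 15 - 10 = 5
uv = -25 + 5*e12


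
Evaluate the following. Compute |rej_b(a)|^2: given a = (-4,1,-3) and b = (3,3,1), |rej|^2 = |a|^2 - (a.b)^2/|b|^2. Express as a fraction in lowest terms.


|a|^2 = (-4)^2 + 1^2 + (-3)^2 = 26
|b|^2 = 3^2 + 3^2 + 1^2 = 19
a . b = (-4)*3 + 1*3 + (-3)*1 = -12
(a.b)^2 = (-12)^2 = 144
|rej|^2 = 26 - 144/19
= (494 - 144)/19
= 350/19
In lowest terms: 350/19


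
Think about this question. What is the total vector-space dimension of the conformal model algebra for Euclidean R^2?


The conformal model of R^2 uses Cl(3,1): the 2 Euclidean generators plus two extra orthogonal generators e+ (e+^2 = +1) and e- (e-^2 = -1), from which the null vectors e0, einf are built.
Number of generators m = 2 + 2 = 4.
dim Cl(p,q) = 2^m = 2^4 = 16


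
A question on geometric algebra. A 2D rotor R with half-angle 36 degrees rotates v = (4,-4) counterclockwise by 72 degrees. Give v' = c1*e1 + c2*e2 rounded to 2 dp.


Rotor R = cos(36deg) - sin(36deg)*e12
Rotation angle theta = 2 * 36 = 72 degrees
v' = R*v*~R rotates v by theta.
cos(72deg) = 0.3090, sin(72deg) = 0.9511
v'_1 = 4*cos(72deg) - (-4)*sin(72deg)
= 4*0.3090 - (-4)*0.9511
= 5.04
v'_2 = 4*sin(72deg) + (-4)*cos(72deg)
= 4*0.9511 + (-4)*0.3090
= 2.57
v' = 5.04*e1 + 2.57*e2


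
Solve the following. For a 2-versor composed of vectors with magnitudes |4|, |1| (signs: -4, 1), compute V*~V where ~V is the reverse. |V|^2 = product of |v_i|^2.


Each vector v_i has |v_i|^2 = s_i^2
Squared scales: (-4)^2 = 16, 1^2 = 1
|V|^2 = 16 * 1
= 16


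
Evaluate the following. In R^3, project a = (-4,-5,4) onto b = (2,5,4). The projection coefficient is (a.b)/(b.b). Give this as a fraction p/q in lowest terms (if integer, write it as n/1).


Projection coefficient = (a . b) / (b . b)
a . b = (-4)*2 + (-5)*5 + 4*4
= -8 + (-25) + 16 = -17
b . b = 2^2 + 5^2 + 4^2
= 4 + 25 + 16 = 45
Coefficient = -17/45
In lowest terms: -17/45


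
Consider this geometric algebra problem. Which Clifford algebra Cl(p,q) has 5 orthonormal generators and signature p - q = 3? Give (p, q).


We need p + q = 5 and p - q = 3.
Adding: 2p = 5 + 3 = 8, so p = 4.
Then q = 5 - 4 = 1.
(p, q) = (4, 1)


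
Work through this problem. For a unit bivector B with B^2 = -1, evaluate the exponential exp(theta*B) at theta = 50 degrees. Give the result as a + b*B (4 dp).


For a unit bivector B with B^2 = -1, the exponential series gives
e^(theta*B) = cos(theta) + sin(theta)*B (the GA analogue of Euler's formula).
theta = 50 degrees = 0.872665 rad
cos(50 deg) = 0.6428
sin(50 deg) = 0.7660
exp(theta*B) = 0.6428 + 0.7660*B


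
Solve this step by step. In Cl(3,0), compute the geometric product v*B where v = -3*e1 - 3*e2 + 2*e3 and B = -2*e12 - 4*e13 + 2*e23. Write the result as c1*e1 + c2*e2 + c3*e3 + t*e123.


vB has grade-1 (vector) and grade-3 (trivector) parts: vB = (v _| B) + (v ^ B).
Vector part <vB>_1:
  e1: -v2*b12 - v3*b13 = -(-3)*(-2) - (2)*(-4) = 2
  e2: v1*b12 - v3*b23 = (-3)*(-2) - (2)*(2) = 2
  e3: v1*b13 + v2*b23 = (-3)*(-4) + (-3)*(2) = 6
Trivector part <vB>_3:
  e123: v1*b23 - v2*b13 + v3*b12 = (-3)*(2) - (-3)*(-4) + (2)*(-2) = -22
vB = 2*e1 + 2*e2 + 6*e3 - 22*e123


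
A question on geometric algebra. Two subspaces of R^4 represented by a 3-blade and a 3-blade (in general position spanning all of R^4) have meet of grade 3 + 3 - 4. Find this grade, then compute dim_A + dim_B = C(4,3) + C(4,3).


Meet grade = grade(A) + grade(B) - n
= 3 + 3 - 4 = 2
C(4,3) = 4
C(4,3) = 4
dim_A + dim_B = 4 + 4 = 8


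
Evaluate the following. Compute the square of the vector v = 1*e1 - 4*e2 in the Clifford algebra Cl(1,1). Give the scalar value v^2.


v^2 = sum of c_i^2 * e_i^2
Positive signature terms (e_i^2 = +1): 1^2 = 1
Negative signature terms (e_j^2 = -1): (-4)^2 = 16
v^2 = 1 - 16 = -15


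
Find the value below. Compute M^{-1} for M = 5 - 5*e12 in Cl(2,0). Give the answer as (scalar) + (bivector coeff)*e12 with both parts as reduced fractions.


M = 5 - 5*e12, where e12^2 = -1.
Since M commutes with its reverse ~M = a - b*e12, M * ~M = a^2 - b^2*e12^2 = a^2 + b^2.
So M^{-1} = ~M / (a^2 + b^2) = (a - b*e12)/(a^2 + b^2).
a^2 + b^2 = 25 + 25 = 50
Scalar part = 5/50 = 1/10
Bivector coeff = 5/50 = 1/10
M^{-1} = 1/10 + 1/10*e12


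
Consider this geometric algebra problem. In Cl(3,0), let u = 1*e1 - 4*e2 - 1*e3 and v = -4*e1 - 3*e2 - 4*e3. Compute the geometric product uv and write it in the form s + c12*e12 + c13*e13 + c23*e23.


In Cl(3,0): e_i^2 = 1, e_ie_j = -e_je_i for i != j.
Scalar part = u . v = 1*(-4) + (-4)*(-3) + (-1)*(-4)
= -4 + 12 + 4 = 12
e12 coeff = 1*(-3) - (-4)*(-4) = -3 - 16 = -19
e13 coeff = 1*(-4) - (-1)*(-4) = -4 - 4 = -8
e23 coeff = (-4)*(-4) - (-1)*(-3) = 16 - 3 = 13
uv = 12 - 19*e12 - 8*e13 + 13*e23


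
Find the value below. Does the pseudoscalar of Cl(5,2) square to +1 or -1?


The pseudoscalar I = e1...e_n (product of all n generators) of Cl(p,q) satisfies I^2 = (-1)^(q + n(n-1)/2).
p = 5, q = 2, n = p + q = 7
n(n-1)/2 = 7 * 6 / 2 = 21
Exponent = q + n(n-1)/2 = 2 + 21 = 23
I^2 = (-1)^23 = -1


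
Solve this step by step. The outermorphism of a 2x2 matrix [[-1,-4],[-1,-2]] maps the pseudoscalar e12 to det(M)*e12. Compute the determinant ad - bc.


The outermorphism of a linear map f sends e1^e2 to f(e1)^f(e2).
f(e1) = -1*e1 - 1*e2
f(e2) = -4*e1 - 2*e2
f(e1) ^ f(e2) = (-1*e1 - 1*e2) ^ (-4*e1 - 2*e2)
= (-1)*(-2)*e12 + (-1)*(-4)*e21
= (2 - 4)*e12
= -2*e12
Coefficient = -2


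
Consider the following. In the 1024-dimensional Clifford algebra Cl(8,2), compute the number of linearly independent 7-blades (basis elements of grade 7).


Number of grade-k basis blades in Cl(p,q) with n = p + q is C(n, k).
n = 8 + 2 = 10
C(10, 7) = 10! / (7! * 3!)
= 3628800 / (5040 * 6)
= 120


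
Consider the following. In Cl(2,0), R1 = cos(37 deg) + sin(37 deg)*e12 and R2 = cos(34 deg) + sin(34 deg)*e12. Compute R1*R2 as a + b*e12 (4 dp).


Same-plane rotors commute and their half-angles add:
R1*R2 = cos(a1 + a2) + sin(a1 + a2)*e12.
a1 + a2 = 37 + 34 = 71 deg
cos(71 deg) = 0.3256
sin(71 deg) = 0.9455
R1*R2 = 0.3256 + 0.9455*e12


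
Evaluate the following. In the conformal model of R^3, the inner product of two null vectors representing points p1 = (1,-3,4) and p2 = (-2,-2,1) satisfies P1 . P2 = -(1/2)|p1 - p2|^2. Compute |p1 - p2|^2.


p1 - p2 = (3, -1, 3)
|p1 - p2|^2 = 3^2 + (-1)^2 + 3^2
= 9 + 1 + 9
= 19


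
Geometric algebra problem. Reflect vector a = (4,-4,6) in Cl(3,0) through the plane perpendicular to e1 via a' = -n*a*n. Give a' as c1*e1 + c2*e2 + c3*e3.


Reflection formula: a' = -n*a*n, with n = e1 (unit vector, n^2 = 1).
For reflection through hyperplane perp to e1:
The component along e1 flips sign, others stay.
a = (4, -4, 6)
a' = (-4, -4, 6)
a' = -4*e1 - 4*e2 + 6*e3


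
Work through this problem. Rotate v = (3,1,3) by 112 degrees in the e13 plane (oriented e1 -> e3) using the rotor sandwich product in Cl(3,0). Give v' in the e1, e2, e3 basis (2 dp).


Rotor R = cos(56deg) - sin(56deg)*e13
Rotation angle theta = 2 * 56 = 112 degrees in the e13 plane (e1 -> e3).
The component perpendicular to the plane (e2) is invariant: v'_2 = v2 = 1.00
cos(112deg) = -0.3746, sin(112deg) = 0.9272
v'_1 = v1*cos(theta) - v3*sin(theta) = 3*(-0.3746) - 3*0.9272 = -3.91
v'_3 = v1*sin(theta) + v3*cos(theta) = 3*0.9272 + 3*(-0.3746) = 1.66
v' = -3.91*e1 + 1.00*e2 + 1.66*e3


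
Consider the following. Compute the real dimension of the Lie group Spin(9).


Spin(n) double-covers SO(n); both have Lie algebra so(n) of dimension n(n-1)/2.
n = 9
n(n-1) = 9 * 8 = 72
dim Spin(9) = 72/2 = 36


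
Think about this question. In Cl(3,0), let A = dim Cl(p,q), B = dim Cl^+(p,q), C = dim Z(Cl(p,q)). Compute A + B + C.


n = 3 + 0 = 3
Total dim = 2^3 = 8
Even subalgebra dim = 2^2 = 4
n is odd, so center dim = 2
Sum = 8 + 4 + 2 = 14


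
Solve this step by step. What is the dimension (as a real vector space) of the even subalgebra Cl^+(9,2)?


Even subalgebra dimension = 2^(n-1)
n = 9 + 2 = 11
2^(11 - 1) = 2^10 = 1024
Verification: sum of C(11,k) for even k = 1 + 55 + 330 + 462 + 165 + 11 = 1024
Result = 1024


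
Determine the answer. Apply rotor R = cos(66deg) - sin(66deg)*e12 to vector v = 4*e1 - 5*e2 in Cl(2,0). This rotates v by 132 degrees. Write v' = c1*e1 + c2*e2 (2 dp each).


Rotor R = cos(66deg) - sin(66deg)*e12
Rotation angle theta = 2 * 66 = 132 degrees
v' = R*v*~R rotates v by theta.
cos(132deg) = -0.6691, sin(132deg) = 0.7431
v'_1 = 4*cos(132deg) - (-5)*sin(132deg)
= 4*(-0.6691) - (-5)*0.7431
= 1.04
v'_2 = 4*sin(132deg) + (-5)*cos(132deg)
= 4*0.7431 + (-5)*(-0.6691)
= 6.32
v' = 1.04*e1 + 6.32*e2


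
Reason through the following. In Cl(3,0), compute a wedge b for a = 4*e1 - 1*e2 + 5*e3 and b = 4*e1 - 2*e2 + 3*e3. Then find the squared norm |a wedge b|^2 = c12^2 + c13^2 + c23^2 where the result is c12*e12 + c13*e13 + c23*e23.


a wedge b = (a1*b2 - a2*b1)*e12 + (a1*b3 - a3*b1)*e13 + (a2*b3 - a3*b2)*e23
e12 coeff: 4*(-2) - (-1)*4 = -8 - (-4) = -4
e13 coeff: 4*3 - 5*4 = 12 - 20 = -8
e23 coeff: (-1)*3 - 5*(-2) = -3 - (-10) = 7
|a wedge b|^2 = (-4)^2 + (-8)^2 + 7^2
= 16 + 64 + 49
= 129


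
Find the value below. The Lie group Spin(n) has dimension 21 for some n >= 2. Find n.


dim Spin(n) = dim so(n) = n(n-1)/2.
Solve n(n-1)/2 = 21, i.e. n^2 - n - 42 = 0.
Discriminant = 1 + 8*21 = 169
n = (1 + sqrt(169))/2 = (1 + 13)/2 = 7


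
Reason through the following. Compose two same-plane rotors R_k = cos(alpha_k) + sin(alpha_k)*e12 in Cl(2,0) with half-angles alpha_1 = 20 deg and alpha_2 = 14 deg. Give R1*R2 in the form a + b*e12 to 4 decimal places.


Same-plane rotors commute and their half-angles add:
R1*R2 = cos(a1 + a2) + sin(a1 + a2)*e12.
a1 + a2 = 20 + 14 = 34 deg
cos(34 deg) = 0.8290
sin(34 deg) = 0.5592
R1*R2 = 0.8290 + 0.5592*e12


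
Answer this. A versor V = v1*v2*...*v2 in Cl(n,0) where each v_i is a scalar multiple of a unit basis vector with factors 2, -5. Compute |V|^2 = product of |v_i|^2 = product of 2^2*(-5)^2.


Each vector v_i has |v_i|^2 = s_i^2
Squared scales: 2^2 = 4, (-5)^2 = 25
|V|^2 = 4 * 25
= 100


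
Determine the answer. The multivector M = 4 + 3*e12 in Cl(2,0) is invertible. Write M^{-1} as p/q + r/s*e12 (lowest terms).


M = 4 + 3*e12, where e12^2 = -1.
Since M commutes with its reverse ~M = a - b*e12, M * ~M = a^2 - b^2*e12^2 = a^2 + b^2.
So M^{-1} = ~M / (a^2 + b^2) = (a - b*e12)/(a^2 + b^2).
a^2 + b^2 = 16 + 9 = 25
Scalar part = 4/25 = 4/25
Bivector coeff = -3/25 = -3/25
M^{-1} = 4/25 - 3/25*e12


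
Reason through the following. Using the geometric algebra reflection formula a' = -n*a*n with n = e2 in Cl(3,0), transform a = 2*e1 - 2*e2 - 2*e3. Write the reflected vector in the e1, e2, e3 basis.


Reflection formula: a' = -n*a*n, with n = e2 (unit vector, n^2 = 1).
For reflection through hyperplane perp to e2:
The component along e2 flips sign, others stay.
a = (2, -2, -2)
a' = (2, 2, -2)
a' = 2*e1 + 2*e2 - 2*e3


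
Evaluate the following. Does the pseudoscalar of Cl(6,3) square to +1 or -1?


The pseudoscalar I = e1...e_n (product of all n generators) of Cl(p,q) satisfies I^2 = (-1)^(q + n(n-1)/2).
p = 6, q = 3, n = p + q = 9
n(n-1)/2 = 9 * 8 / 2 = 36
Exponent = q + n(n-1)/2 = 3 + 36 = 39
I^2 = (-1)^39 = -1


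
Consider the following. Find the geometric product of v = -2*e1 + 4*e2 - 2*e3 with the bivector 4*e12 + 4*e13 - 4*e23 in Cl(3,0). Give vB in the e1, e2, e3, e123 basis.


vB has grade-1 (vector) and grade-3 (trivector) parts: vB = (v _| B) + (v ^ B).
Vector part <vB>_1:
  e1: -v2*b12 - v3*b13 = -(4)*(4) - (-2)*(4) = -8
  e2: v1*b12 - v3*b23 = (-2)*(4) - (-2)*(-4) = -16
  e3: v1*b13 + v2*b23 = (-2)*(4) + (4)*(-4) = -24
Trivector part <vB>_3:
  e123: v1*b23 - v2*b13 + v3*b12 = (-2)*(-4) - (4)*(4) + (-2)*(4) = -16
vB = -8*e1 - 16*e2 - 24*e3 - 16*e123


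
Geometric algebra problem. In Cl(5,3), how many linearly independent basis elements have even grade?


Even subalgebra dimension = 2^(n-1)
n = 5 + 3 = 8
2^(8 - 1) = 2^7 = 128
Verification: sum of C(8,k) for even k = 1 + 28 + 70 + 28 + 1 = 128
Result = 128


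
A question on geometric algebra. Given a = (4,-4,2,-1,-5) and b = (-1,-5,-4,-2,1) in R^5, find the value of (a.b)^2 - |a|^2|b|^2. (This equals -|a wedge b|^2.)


a . b = 4*(-1) + (-4)*(-5) + 2*(-4) + (-1)*(-2) + (-5)*1
= -4 + 20 + (-8) + 2 + (-5) = 5
|a|^2 = 4^2 + (-4)^2 + 2^2 + (-1)^2 + (-5)^2 = 62
|b|^2 = (-1)^2 + (-5)^2 + (-4)^2 + (-2)^2 + 1^2 = 47
(a.b)^2 = 5^2 = 25
|a|^2 * |b|^2 = 62 * 47 = 2914
Result = 25 - 2914 = -2889


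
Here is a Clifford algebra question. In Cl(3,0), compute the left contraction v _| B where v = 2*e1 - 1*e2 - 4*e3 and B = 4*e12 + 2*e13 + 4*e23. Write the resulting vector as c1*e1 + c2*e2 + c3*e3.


Left contraction v _| B = <vB>_1 (grade-1 part of the geometric product vB).
Using e1_|e12 = e2, e2_|e12 = -e1, e1_|e13 = e3, e3_|e13 = -e1, e2_|e23 = e3, e3_|e23 = -e2:
e1 coeff: -v2*b12 - v3*b13 = -(-1)*(4) - (-4)*(2) = 12
e2 coeff: v1*b12 - v3*b23 = (2)*(4) - (-4)*(4) = 24
e3 coeff: v1*b13 + v2*b23 = (2)*(2) + (-1)*(4) = 0
v _| B = 12*e1 + 24*e2 + 0*e3


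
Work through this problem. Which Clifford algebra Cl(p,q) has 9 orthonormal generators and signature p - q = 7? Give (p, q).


We need p + q = 9 and p - q = 7.
Adding: 2p = 9 + 7 = 16, so p = 8.
Then q = 9 - 8 = 1.
(p, q) = (8, 1)


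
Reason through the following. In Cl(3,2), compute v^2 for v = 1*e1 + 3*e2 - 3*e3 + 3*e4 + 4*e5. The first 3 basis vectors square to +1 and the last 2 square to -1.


v^2 = sum of c_i^2 * e_i^2
Positive signature terms (e_i^2 = +1): 1^2 + 3^2 + (-3)^2 = 19
Negative signature terms (e_j^2 = -1): 3^2 + 4^2 = 25
v^2 = 19 - 25 = -6


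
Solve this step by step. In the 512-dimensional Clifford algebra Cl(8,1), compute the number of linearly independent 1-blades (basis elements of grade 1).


Number of grade-k basis blades in Cl(p,q) with n = p + q is C(n, k).
n = 8 + 1 = 9
C(9, 1) = 9! / (1! * 8!)
= 362880 / (1 * 40320)
= 9


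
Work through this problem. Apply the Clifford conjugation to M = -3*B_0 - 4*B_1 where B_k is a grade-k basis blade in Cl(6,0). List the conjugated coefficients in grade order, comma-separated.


Clifford conjugate sign for grade k: (-1)^(k(k+1)/2)
Grade 0: (-1)^(0*1/2) = (-1)^0 = 1, coeff -3 -> -3
Grade 1: (-1)^(1*2/2) = (-1)^1 = -1, coeff -4 -> 4
Conjugated coefficients: -3, 4


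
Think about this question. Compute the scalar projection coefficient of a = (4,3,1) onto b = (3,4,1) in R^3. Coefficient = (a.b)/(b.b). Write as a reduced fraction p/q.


Projection coefficient = (a . b) / (b . b)
a . b = 4*3 + 3*4 + 1*1
= 12 + 12 + 1 = 25
b . b = 3^2 + 4^2 + 1^2
= 9 + 16 + 1 = 26
Coefficient = 25/26
In lowest terms: 25/26


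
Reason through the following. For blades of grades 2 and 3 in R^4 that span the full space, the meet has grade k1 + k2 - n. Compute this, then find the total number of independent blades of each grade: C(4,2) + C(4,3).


Meet grade = grade(A) + grade(B) - n
= 2 + 3 - 4 = 1
C(4,2) = 6
C(4,3) = 4
dim_A + dim_B = 6 + 4 = 10


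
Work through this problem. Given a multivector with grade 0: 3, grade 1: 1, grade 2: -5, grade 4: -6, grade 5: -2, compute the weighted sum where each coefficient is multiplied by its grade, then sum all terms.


Grade-weighted sum = sum of grade_k * coefficient_k
0*3 = 0
1*1 = 1
2*(-5) = -10
4*(-6) = -24
5*(-2) = -10
Total = 0 + 1 + (-10) + (-24) + (-10) = -43


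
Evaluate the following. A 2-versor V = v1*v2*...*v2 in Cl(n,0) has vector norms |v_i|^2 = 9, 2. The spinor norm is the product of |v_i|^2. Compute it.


Spinor norm N(V) = |v1|^2 * |v2|^2 * ... * |v2|^2
= 9 * 2
Running product: 9, 18
N(V) = 18


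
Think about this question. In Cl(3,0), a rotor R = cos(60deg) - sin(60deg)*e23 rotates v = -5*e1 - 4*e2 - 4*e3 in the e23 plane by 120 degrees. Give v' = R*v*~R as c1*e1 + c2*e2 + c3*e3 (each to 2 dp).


Rotor R = cos(60deg) - sin(60deg)*e23
Rotation angle theta = 2 * 60 = 120 degrees in the e23 plane (e2 -> e3).
The component perpendicular to the plane (e1) is invariant: v'_1 = v1 = -5.00
cos(120deg) = -0.5000, sin(120deg) = 0.8660
v'_2 = v2*cos(theta) - v3*sin(theta) = -4*(-0.5000) - (-4)*0.8660 = 5.46
v'_3 = v2*sin(theta) + v3*cos(theta) = -4*0.8660 + (-4)*(-0.5000) = -1.46
v' = -5.00*e1 + 5.46*e2 - 1.46*e3


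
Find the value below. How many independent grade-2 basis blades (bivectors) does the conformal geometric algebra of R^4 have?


The conformal model of R^4 uses Cl(5,1) with m = 4 + 2 = 6 generators.
Number of grade-2 blades = C(m, 2) = C(6, 2)
= 6*5/2 = 15


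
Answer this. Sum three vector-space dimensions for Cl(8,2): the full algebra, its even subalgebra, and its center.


n = 8 + 2 = 10
Total dim = 2^10 = 1024
Even subalgebra dim = 2^9 = 512
n is even, so center dim = 1
Sum = 1024 + 512 + 1 = 1537


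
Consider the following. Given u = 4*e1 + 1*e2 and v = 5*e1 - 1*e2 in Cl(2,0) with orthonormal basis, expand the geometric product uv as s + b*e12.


Expand: (4*e1 + 1*e2)(5*e1 - 1*e2)
= 4*5*e1e1 + 4*(-1)*e1e2 + 1*5*e2e1 + 1*(-1)*e2e2
Using e1^2 = e2^2 = 1, e2e1 = -e1e2:
Scalar part s = 4*5 + 1*(-1) = 20 + (-1) = 19
Bivector part b = 4*(-1) - 1*5 = -4 - 5 = -9
uv = 19 - 9*e12


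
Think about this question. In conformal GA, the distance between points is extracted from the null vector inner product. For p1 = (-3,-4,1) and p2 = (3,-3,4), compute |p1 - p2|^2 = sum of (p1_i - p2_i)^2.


p1 - p2 = (-6, -1, -3)
|p1 - p2|^2 = (-6)^2 + (-1)^2 + (-3)^2
= 36 + 1 + 9
= 46


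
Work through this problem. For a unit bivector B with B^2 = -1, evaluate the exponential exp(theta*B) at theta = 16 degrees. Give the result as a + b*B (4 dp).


For a unit bivector B with B^2 = -1, the exponential series gives
e^(theta*B) = cos(theta) + sin(theta)*B (the GA analogue of Euler's formula).
theta = 16 degrees = 0.279253 rad
cos(16 deg) = 0.9613
sin(16 deg) = 0.2756
exp(theta*B) = 0.9613 + 0.2756*B


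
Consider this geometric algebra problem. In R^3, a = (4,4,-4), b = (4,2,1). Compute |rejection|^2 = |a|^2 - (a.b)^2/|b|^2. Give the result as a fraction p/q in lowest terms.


|a|^2 = 4^2 + 4^2 + (-4)^2 = 48
|b|^2 = 4^2 + 2^2 + 1^2 = 21
a . b = 4*4 + 4*2 + (-4)*1 = 20
(a.b)^2 = 20^2 = 400
|rej|^2 = 48 - 400/21
= (1008 - 400)/21
= 608/21
In lowest terms: 608/21


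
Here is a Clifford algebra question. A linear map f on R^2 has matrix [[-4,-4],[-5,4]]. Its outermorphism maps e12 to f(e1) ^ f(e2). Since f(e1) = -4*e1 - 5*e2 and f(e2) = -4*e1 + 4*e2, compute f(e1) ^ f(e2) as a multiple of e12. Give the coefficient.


The outermorphism of a linear map f sends e1^e2 to f(e1)^f(e2).
f(e1) = -4*e1 - 5*e2
f(e2) = -4*e1 + 4*e2
f(e1) ^ f(e2) = (-4*e1 - 5*e2) ^ (-4*e1 + 4*e2)
= (-4)*4*e12 + (-5)*(-4)*e21
= (-16 - 20)*e12
= -36*e12
Coefficient = -36


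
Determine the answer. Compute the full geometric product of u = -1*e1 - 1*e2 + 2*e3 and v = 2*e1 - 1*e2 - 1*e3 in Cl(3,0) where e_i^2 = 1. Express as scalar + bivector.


In Cl(3,0): e_i^2 = 1, e_ie_j = -e_je_i for i != j.
Scalar part = u . v = (-1)*2 + (-1)*(-1) + 2*(-1)
= -2 + 1 + (-2) = -3
e12 coeff = (-1)*(-1) - (-1)*2 = 1 - (-2) = 3
e13 coeff = (-1)*(-1) - 2*2 = 1 - 4 = -3
e23 coeff = (-1)*(-1) - 2*(-1) = 1 - (-2) = 3
uv = -3 + 3*e12 - 3*e13 + 3*e23


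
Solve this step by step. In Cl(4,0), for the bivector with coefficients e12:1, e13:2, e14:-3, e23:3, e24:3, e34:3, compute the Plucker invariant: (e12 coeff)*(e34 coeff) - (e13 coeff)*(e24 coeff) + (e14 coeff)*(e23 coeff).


Plucker relation: af - be + cd
a*f = 1*3 = 3
b*e = 2*3 = 6
c*d = (-3)*3 = -9
af - be + cd = 3 - 6 + (-9)
= -12


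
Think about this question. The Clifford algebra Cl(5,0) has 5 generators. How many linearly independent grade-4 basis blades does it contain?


Number of grade-k basis blades in Cl(p,q) with n = p + q is C(n, k).
n = 5 + 0 = 5
C(5, 4) = 5! / (4! * 1!)
= 120 / (24 * 1)
= 5


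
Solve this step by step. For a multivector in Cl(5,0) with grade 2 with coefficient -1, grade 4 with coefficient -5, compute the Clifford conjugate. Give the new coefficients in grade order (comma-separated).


Clifford conjugate sign for grade k: (-1)^(k(k+1)/2)
Grade 2: (-1)^(2*3/2) = (-1)^3 = -1, coeff -1 -> 1
Grade 4: (-1)^(4*5/2) = (-1)^10 = 1, coeff -5 -> -5
Conjugated coefficients: 1, -5


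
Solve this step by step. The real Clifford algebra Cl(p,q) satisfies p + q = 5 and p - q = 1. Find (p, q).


We need p + q = 5 and p - q = 1.
Adding: 2p = 5 + 1 = 6, so p = 3.
Then q = 5 - 3 = 2.
(p, q) = (3, 2)


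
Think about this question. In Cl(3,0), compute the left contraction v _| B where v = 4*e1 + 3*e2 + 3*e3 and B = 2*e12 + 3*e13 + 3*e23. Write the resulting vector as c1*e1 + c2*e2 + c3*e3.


Left contraction v _| B = <vB>_1 (grade-1 part of the geometric product vB).
Using e1_|e12 = e2, e2_|e12 = -e1, e1_|e13 = e3, e3_|e13 = -e1, e2_|e23 = e3, e3_|e23 = -e2:
e1 coeff: -v2*b12 - v3*b13 = -(3)*(2) - (3)*(3) = -15
e2 coeff: v1*b12 - v3*b23 = (4)*(2) - (3)*(3) = -1
e3 coeff: v1*b13 + v2*b23 = (4)*(3) + (3)*(3) = 21
v _| B = -15*e1 - 1*e2 + 21*e3


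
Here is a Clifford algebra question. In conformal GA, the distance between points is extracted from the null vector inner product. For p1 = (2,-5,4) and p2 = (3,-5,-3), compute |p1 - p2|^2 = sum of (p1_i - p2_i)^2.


p1 - p2 = (-1, 0, 7)
|p1 - p2|^2 = (-1)^2 + 0^2 + 7^2
= 1 + 0 + 49
= 50


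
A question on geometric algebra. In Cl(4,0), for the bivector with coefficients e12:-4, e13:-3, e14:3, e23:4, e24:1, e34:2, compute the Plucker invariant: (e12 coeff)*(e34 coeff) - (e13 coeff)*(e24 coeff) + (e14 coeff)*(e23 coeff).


Plucker relation: af - be + cd
a*f = (-4)*2 = -8
b*e = (-3)*1 = -3
c*d = 3*4 = 12
af - be + cd = -8 - (-3) + 12
= 7


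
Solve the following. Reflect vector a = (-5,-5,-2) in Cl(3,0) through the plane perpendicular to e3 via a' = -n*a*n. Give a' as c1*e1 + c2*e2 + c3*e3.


Reflection formula: a' = -n*a*n, with n = e3 (unit vector, n^2 = 1).
For reflection through hyperplane perp to e3:
The component along e3 flips sign, others stay.
a = (-5, -5, -2)
a' = (-5, -5, 2)
a' = -5*e1 - 5*e2 + 2*e3


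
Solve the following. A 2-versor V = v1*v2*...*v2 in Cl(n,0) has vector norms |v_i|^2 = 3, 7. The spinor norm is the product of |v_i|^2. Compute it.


Spinor norm N(V) = |v1|^2 * |v2|^2 * ... * |v2|^2
= 3 * 7
Running product: 3, 21
N(V) = 21


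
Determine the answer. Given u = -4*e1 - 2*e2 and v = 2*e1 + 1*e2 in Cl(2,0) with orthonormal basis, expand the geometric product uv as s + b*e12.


Expand: (-4*e1 - 2*e2)(2*e1 + 1*e2)
= (-4)*2*e1e1 + (-4)*1*e1e2 + (-2)*2*e2e1 + (-2)*1*e2e2
Using e1^2 = e2^2 = 1, e2e1 = -e1e2:
Scalar part s = (-4)*2 + (-2)*1 = -8 + (-2) = -10
Bivector part b = (-4)*1 - (-2)*2 = -4 - (-4) = 0
uv = -10 + 0*e12


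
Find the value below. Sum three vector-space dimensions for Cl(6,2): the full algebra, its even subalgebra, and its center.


n = 6 + 2 = 8
Total dim = 2^8 = 256
Even subalgebra dim = 2^7 = 128
n is even, so center dim = 1
Sum = 256 + 128 + 1 = 385


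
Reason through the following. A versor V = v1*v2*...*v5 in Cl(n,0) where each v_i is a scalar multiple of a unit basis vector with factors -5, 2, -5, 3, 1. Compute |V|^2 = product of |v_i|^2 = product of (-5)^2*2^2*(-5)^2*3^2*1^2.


Each vector v_i has |v_i|^2 = s_i^2
Squared scales: (-5)^2 = 25, 2^2 = 4, (-5)^2 = 25, 3^2 = 9, 1^2 = 1
|V|^2 = 25 * 4 * 25 * 9 * 1
= 22500


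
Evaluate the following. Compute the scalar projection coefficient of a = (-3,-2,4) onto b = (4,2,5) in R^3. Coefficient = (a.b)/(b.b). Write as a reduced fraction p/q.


Projection coefficient = (a . b) / (b . b)
a . b = (-3)*4 + (-2)*2 + 4*5
= -12 + (-4) + 20 = 4
b . b = 4^2 + 2^2 + 5^2
= 16 + 4 + 25 = 45
Coefficient = 4/45
In lowest terms: 4/45


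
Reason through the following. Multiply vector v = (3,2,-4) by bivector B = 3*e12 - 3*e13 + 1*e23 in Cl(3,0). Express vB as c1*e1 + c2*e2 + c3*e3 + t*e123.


vB has grade-1 (vector) and grade-3 (trivector) parts: vB = (v _| B) + (v ^ B).
Vector part <vB>_1:
  e1: -v2*b12 - v3*b13 = -(2)*(3) - (-4)*(-3) = -18
  e2: v1*b12 - v3*b23 = (3)*(3) - (-4)*(1) = 13
  e3: v1*b13 + v2*b23 = (3)*(-3) + (2)*(1) = -7
Trivector part <vB>_3:
  e123: v1*b23 - v2*b13 + v3*b12 = (3)*(1) - (2)*(-3) + (-4)*(3) = -3
vB = -18*e1 + 13*e2 - 7*e3 - 3*e123


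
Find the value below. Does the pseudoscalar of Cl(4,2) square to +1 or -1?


The pseudoscalar I = e1...e_n (product of all n generators) of Cl(p,q) satisfies I^2 = (-1)^(q + n(n-1)/2).
p = 4, q = 2, n = p + q = 6
n(n-1)/2 = 6 * 5 / 2 = 15
Exponent = q + n(n-1)/2 = 2 + 15 = 17
I^2 = (-1)^17 = -1


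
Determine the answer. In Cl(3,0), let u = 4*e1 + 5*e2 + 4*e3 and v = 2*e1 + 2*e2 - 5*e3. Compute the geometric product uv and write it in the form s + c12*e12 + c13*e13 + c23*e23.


In Cl(3,0): e_i^2 = 1, e_ie_j = -e_je_i for i != j.
Scalar part = u . v = 4*2 + 5*2 + 4*(-5)
= 8 + 10 + (-20) = -2
e12 coeff = 4*2 - 5*2 = 8 - 10 = -2
e13 coeff = 4*(-5) - 4*2 = -20 - 8 = -28
e23 coeff = 5*(-5) - 4*2 = -25 - 8 = -33
uv = -2 - 2*e12 - 28*e13 - 33*e23


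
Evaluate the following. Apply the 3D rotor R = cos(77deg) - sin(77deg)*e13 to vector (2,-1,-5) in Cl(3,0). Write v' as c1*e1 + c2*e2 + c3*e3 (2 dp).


Rotor R = cos(77deg) - sin(77deg)*e13
Rotation angle theta = 2 * 77 = 154 degrees in the e13 plane (e1 -> e3).
The component perpendicular to the plane (e2) is invariant: v'_2 = v2 = -1.00
cos(154deg) = -0.8988, sin(154deg) = 0.4384
v'_1 = v1*cos(theta) - v3*sin(theta) = 2*(-0.8988) - (-5)*0.4384 = 0.39
v'_3 = v1*sin(theta) + v3*cos(theta) = 2*0.4384 + (-5)*(-0.8988) = 5.37
v' = 0.39*e1 - 1.00*e2 + 5.37*e3


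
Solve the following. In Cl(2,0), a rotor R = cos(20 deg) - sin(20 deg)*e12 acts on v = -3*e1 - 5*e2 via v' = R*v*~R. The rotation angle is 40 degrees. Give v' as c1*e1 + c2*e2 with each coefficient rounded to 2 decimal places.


Rotor R = cos(20deg) - sin(20deg)*e12
Rotation angle theta = 2 * 20 = 40 degrees
v' = R*v*~R rotates v by theta.
cos(40deg) = 0.7660, sin(40deg) = 0.6428
v'_1 = -3*cos(40deg) - (-5)*sin(40deg)
= -3*0.7660 - (-5)*0.6428
= 0.92
v'_2 = -3*sin(40deg) + (-5)*cos(40deg)
= -3*0.6428 + (-5)*0.7660
= -5.76
v' = 0.92*e1 - 5.76*e2


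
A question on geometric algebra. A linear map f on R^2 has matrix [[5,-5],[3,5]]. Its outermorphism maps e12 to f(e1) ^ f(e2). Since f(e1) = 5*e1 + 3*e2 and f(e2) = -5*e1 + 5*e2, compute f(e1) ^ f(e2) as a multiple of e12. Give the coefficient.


The outermorphism of a linear map f sends e1^e2 to f(e1)^f(e2).
f(e1) = 5*e1 + 3*e2
f(e2) = -5*e1 + 5*e2
f(e1) ^ f(e2) = (5*e1 + 3*e2) ^ (-5*e1 + 5*e2)
= 5*5*e12 + 3*(-5)*e21
= (25 - (-15))*e12
= 40*e12
Coefficient = 40


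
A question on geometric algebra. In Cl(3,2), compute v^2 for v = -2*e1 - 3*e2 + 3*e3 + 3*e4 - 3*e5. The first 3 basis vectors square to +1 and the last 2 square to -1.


v^2 = sum of c_i^2 * e_i^2
Positive signature terms (e_i^2 = +1): (-2)^2 + (-3)^2 + 3^2 = 22
Negative signature terms (e_j^2 = -1): 3^2 + (-3)^2 = 18
v^2 = 22 - 18 = 4


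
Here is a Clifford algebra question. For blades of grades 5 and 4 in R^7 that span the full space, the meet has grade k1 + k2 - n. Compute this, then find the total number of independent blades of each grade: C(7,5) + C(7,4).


Meet grade = grade(A) + grade(B) - n
= 5 + 4 - 7 = 2
C(7,5) = 21
C(7,4) = 35
dim_A + dim_B = 21 + 35 = 56


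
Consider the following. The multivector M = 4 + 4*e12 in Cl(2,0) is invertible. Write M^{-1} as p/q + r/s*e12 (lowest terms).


M = 4 + 4*e12, where e12^2 = -1.
Since M commutes with its reverse ~M = a - b*e12, M * ~M = a^2 - b^2*e12^2 = a^2 + b^2.
So M^{-1} = ~M / (a^2 + b^2) = (a - b*e12)/(a^2 + b^2).
a^2 + b^2 = 16 + 16 = 32
Scalar part = 4/32 = 1/8
Bivector coeff = -4/32 = -1/8
M^{-1} = 1/8 - 1/8*e12


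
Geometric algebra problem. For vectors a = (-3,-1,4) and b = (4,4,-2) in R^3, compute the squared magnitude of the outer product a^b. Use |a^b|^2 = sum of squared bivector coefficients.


a wedge b = (a1*b2 - a2*b1)*e12 + (a1*b3 - a3*b1)*e13 + (a2*b3 - a3*b2)*e23
e12 coeff: (-3)*4 - (-1)*4 = -12 - (-4) = -8
e13 coeff: (-3)*(-2) - 4*4 = 6 - 16 = -10
e23 coeff: (-1)*(-2) - 4*4 = 2 - 16 = -14
|a wedge b|^2 = (-8)^2 + (-10)^2 + (-14)^2
= 64 + 100 + 196
= 360


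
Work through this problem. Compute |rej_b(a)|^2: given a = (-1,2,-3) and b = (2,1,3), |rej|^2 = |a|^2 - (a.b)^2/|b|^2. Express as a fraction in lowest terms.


|a|^2 = (-1)^2 + 2^2 + (-3)^2 = 14
|b|^2 = 2^2 + 1^2 + 3^2 = 14
a . b = (-1)*2 + 2*1 + (-3)*3 = -9
(a.b)^2 = (-9)^2 = 81
|rej|^2 = 14 - 81/14
= (196 - 81)/14
= 115/14
In lowest terms: 115/14


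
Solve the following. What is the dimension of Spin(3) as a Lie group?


Spin(n) double-covers SO(n); both have Lie algebra so(n) of dimension n(n-1)/2.
n = 3
n(n-1) = 3 * 2 = 6
dim Spin(3) = 6/2 = 3


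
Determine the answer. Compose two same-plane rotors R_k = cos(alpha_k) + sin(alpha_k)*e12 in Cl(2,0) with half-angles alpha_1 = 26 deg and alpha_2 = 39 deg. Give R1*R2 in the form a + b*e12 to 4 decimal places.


Same-plane rotors commute and their half-angles add:
R1*R2 = cos(a1 + a2) + sin(a1 + a2)*e12.
a1 + a2 = 26 + 39 = 65 deg
cos(65 deg) = 0.4226
sin(65 deg) = 0.9063
R1*R2 = 0.4226 + 0.9063*e12


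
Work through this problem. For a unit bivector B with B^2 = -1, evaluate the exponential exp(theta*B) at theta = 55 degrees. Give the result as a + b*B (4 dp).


For a unit bivector B with B^2 = -1, the exponential series gives
e^(theta*B) = cos(theta) + sin(theta)*B (the GA analogue of Euler's formula).
theta = 55 degrees = 0.959931 rad
cos(55 deg) = 0.5736
sin(55 deg) = 0.8192
exp(theta*B) = 0.5736 + 0.8192*B


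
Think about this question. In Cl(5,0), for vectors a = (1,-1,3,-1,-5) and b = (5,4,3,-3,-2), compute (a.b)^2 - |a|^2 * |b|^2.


a . b = 1*5 + (-1)*4 + 3*3 + (-1)*(-3) + (-5)*(-2)
= 5 + (-4) + 9 + 3 + 10 = 23
|a|^2 = 1^2 + (-1)^2 + 3^2 + (-1)^2 + (-5)^2 = 37
|b|^2 = 5^2 + 4^2 + 3^2 + (-3)^2 + (-2)^2 = 63
(a.b)^2 = 23^2 = 529
|a|^2 * |b|^2 = 37 * 63 = 2331
Result = 529 - 2331 = -1802


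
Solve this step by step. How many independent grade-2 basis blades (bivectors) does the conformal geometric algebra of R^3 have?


The conformal model of R^3 uses Cl(4,1) with m = 3 + 2 = 5 generators.
Number of grade-2 blades = C(m, 2) = C(5, 2)
= 5*4/2 = 10


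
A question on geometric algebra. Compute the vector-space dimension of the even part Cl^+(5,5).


Even subalgebra dimension = 2^(n-1)
n = 5 + 5 = 10
2^(10 - 1) = 2^9 = 512
Verification: sum of C(10,k) for even k = 1 + 45 + 210 + 210 + 45 + 1 = 512
Result = 512


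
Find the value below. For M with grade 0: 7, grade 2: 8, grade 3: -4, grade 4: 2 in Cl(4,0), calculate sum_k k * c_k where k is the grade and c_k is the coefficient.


Grade-weighted sum = sum of grade_k * coefficient_k
0*7 = 0
2*8 = 16
3*(-4) = -12
4*2 = 8
Total = 0 + 16 + (-12) + 8 = 12


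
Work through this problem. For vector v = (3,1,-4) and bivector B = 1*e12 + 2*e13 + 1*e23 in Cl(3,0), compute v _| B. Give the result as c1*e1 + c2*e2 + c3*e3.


Left contraction v _| B = <vB>_1 (grade-1 part of the geometric product vB).
Using e1_|e12 = e2, e2_|e12 = -e1, e1_|e13 = e3, e3_|e13 = -e1, e2_|e23 = e3, e3_|e23 = -e2:
e1 coeff: -v2*b12 - v3*b13 = -(1)*(1) - (-4)*(2) = 7
e2 coeff: v1*b12 - v3*b23 = (3)*(1) - (-4)*(1) = 7
e3 coeff: v1*b13 + v2*b23 = (3)*(2) + (1)*(1) = 7
v _| B = 7*e1 + 7*e2 + 7*e3


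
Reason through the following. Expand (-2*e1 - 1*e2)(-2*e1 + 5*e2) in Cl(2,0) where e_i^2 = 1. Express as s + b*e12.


Expand: (-2*e1 - 1*e2)(-2*e1 + 5*e2)
= (-2)*(-2)*e1e1 + (-2)*5*e1e2 + (-1)*(-2)*e2e1 + (-1)*5*e2e2
Using e1^2 = e2^2 = 1, e2e1 = -e1e2:
Scalar part s = (-2)*(-2) + (-1)*5 = 4 + (-5) = -1
Bivector part b = (-2)*5 - (-1)*(-2) = -10 - 2 = -12
uv = -1 - 12*e12


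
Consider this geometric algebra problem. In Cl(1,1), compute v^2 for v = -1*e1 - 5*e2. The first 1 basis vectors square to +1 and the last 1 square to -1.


v^2 = sum of c_i^2 * e_i^2
Positive signature terms (e_i^2 = +1): (-1)^2 = 1
Negative signature terms (e_j^2 = -1): (-5)^2 = 25
v^2 = 1 - 25 = -24


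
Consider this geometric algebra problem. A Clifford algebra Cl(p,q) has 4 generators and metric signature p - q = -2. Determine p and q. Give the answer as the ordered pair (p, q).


We need p + q = 4 and p - q = -2.
Adding: 2p = 4 + (-2) = 2, so p = 1.
Then q = 4 - 1 = 3.
(p, q) = (1, 3)


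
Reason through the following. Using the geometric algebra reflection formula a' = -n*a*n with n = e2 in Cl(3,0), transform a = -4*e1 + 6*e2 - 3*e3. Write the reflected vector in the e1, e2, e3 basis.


Reflection formula: a' = -n*a*n, with n = e2 (unit vector, n^2 = 1).
For reflection through hyperplane perp to e2:
The component along e2 flips sign, others stay.
a = (-4, 6, -3)
a' = (-4, -6, -3)
a' = -4*e1 - 6*e2 - 3*e3


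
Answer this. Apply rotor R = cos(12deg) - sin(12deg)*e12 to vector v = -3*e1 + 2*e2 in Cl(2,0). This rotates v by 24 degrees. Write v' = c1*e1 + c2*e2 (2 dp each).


Rotor R = cos(12deg) - sin(12deg)*e12
Rotation angle theta = 2 * 12 = 24 degrees
v' = R*v*~R rotates v by theta.
cos(24deg) = 0.9135, sin(24deg) = 0.4067
v'_1 = -3*cos(24deg) - 2*sin(24deg)
= -3*0.9135 - 2*0.4067
= -3.55
v'_2 = -3*sin(24deg) + 2*cos(24deg)
= -3*0.4067 + 2*0.9135
= 0.61
v' = -3.55*e1 + 0.61*e2


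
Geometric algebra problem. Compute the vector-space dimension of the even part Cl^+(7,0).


Even subalgebra dimension = 2^(n-1)
n = 7 + 0 = 7
2^(7 - 1) = 2^6 = 64
Verification: sum of C(7,k) for even k = 1 + 21 + 35 + 7 = 64
Result = 64


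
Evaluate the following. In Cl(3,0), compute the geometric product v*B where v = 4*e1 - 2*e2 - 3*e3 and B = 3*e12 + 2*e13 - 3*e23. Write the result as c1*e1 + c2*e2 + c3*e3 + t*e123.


vB has grade-1 (vector) and grade-3 (trivector) parts: vB = (v _| B) + (v ^ B).
Vector part <vB>_1:
  e1: -v2*b12 - v3*b13 = -(-2)*(3) - (-3)*(2) = 12
  e2: v1*b12 - v3*b23 = (4)*(3) - (-3)*(-3) = 3
  e3: v1*b13 + v2*b23 = (4)*(2) + (-2)*(-3) = 14
Trivector part <vB>_3:
  e123: v1*b23 - v2*b13 + v3*b12 = (4)*(-3) - (-2)*(2) + (-3)*(3) = -17
vB = 12*e1 + 3*e2 + 14*e3 - 17*e123


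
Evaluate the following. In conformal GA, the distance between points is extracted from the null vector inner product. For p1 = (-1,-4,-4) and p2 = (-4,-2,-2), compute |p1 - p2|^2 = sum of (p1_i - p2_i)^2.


p1 - p2 = (3, -2, -2)
|p1 - p2|^2 = 3^2 + (-2)^2 + (-2)^2
= 9 + 4 + 4
= 17


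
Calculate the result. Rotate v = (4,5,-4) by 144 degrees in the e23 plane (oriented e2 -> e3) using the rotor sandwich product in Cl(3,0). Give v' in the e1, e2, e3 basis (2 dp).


Rotor R = cos(72deg) - sin(72deg)*e23
Rotation angle theta = 2 * 72 = 144 degrees in the e23 plane (e2 -> e3).
The component perpendicular to the plane (e1) is invariant: v'_1 = v1 = 4.00
cos(144deg) = -0.8090, sin(144deg) = 0.5878
v'_2 = v2*cos(theta) - v3*sin(theta) = 5*(-0.8090) - (-4)*0.5878 = -1.69
v'_3 = v2*sin(theta) + v3*cos(theta) = 5*0.5878 + (-4)*(-0.8090) = 6.17
v' = 4.00*e1 - 1.69*e2 + 6.17*e3


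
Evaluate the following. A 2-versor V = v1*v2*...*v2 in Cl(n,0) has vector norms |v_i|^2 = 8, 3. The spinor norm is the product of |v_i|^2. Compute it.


Spinor norm N(V) = |v1|^2 * |v2|^2 * ... * |v2|^2
= 8 * 3
Running product: 8, 24
N(V) = 24


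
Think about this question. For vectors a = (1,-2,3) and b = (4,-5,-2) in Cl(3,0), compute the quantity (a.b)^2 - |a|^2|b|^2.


a . b = 1*4 + (-2)*(-5) + 3*(-2)
= 4 + 10 + (-6) = 8
|a|^2 = 1^2 + (-2)^2 + 3^2 = 14
|b|^2 = 4^2 + (-5)^2 + (-2)^2 = 45
(a.b)^2 = 8^2 = 64
|a|^2 * |b|^2 = 14 * 45 = 630
Result = 64 - 630 = -566


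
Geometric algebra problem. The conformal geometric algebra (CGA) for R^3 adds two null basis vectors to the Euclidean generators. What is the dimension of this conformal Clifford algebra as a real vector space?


The conformal model of R^3 uses Cl(4,1): the 3 Euclidean generators plus two extra orthogonal generators e+ (e+^2 = +1) and e- (e-^2 = -1), from which the null vectors e0, einf are built.
Number of generators m = 3 + 2 = 5.
dim Cl(p,q) = 2^m = 2^5 = 32


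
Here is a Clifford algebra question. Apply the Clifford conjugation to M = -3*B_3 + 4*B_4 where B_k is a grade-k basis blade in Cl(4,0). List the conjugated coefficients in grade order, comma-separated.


Clifford conjugate sign for grade k: (-1)^(k(k+1)/2)
Grade 3: (-1)^(3*4/2) = (-1)^6 = 1, coeff -3 -> -3
Grade 4: (-1)^(4*5/2) = (-1)^10 = 1, coeff 4 -> 4
Conjugated coefficients: -3, 4


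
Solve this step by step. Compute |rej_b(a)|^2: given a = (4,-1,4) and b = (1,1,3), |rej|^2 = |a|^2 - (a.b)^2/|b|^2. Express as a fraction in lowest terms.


|a|^2 = 4^2 + (-1)^2 + 4^2 = 33
|b|^2 = 1^2 + 1^2 + 3^2 = 11
a . b = 4*1 + (-1)*1 + 4*3 = 15
(a.b)^2 = 15^2 = 225
|rej|^2 = 33 - 225/11
= (363 - 225)/11
= 138/11
In lowest terms: 138/11


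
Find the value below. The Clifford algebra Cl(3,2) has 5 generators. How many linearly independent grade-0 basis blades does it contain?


Number of grade-k basis blades in Cl(p,q) with n = p + q is C(n, k).
n = 3 + 2 = 5
C(5, 0) = 5! / (0! * 5!)
= 120 / (1 * 120)
= 1


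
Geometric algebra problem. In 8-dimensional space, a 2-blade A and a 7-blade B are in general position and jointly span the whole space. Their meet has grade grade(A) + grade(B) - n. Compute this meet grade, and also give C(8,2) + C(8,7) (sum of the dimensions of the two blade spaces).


Meet grade = grade(A) + grade(B) - n
= 2 + 7 - 8 = 1
C(8,2) = 28
C(8,7) = 8
dim_A + dim_B = 28 + 8 = 36
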